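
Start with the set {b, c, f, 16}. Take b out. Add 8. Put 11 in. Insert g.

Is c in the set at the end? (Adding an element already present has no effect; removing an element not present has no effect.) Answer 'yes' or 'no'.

Answer: yes

Derivation:
Tracking the set through each operation:
Start: {16, b, c, f}
Event 1 (remove b): removed. Set: {16, c, f}
Event 2 (add 8): added. Set: {16, 8, c, f}
Event 3 (add 11): added. Set: {11, 16, 8, c, f}
Event 4 (add g): added. Set: {11, 16, 8, c, f, g}

Final set: {11, 16, 8, c, f, g} (size 6)
c is in the final set.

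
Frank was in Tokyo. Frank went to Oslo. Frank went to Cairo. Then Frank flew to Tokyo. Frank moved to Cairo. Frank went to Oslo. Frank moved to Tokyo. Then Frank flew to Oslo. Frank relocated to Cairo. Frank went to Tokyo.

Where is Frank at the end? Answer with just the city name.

Answer: Tokyo

Derivation:
Tracking Frank's location:
Start: Frank is in Tokyo.
After move 1: Tokyo -> Oslo. Frank is in Oslo.
After move 2: Oslo -> Cairo. Frank is in Cairo.
After move 3: Cairo -> Tokyo. Frank is in Tokyo.
After move 4: Tokyo -> Cairo. Frank is in Cairo.
After move 5: Cairo -> Oslo. Frank is in Oslo.
After move 6: Oslo -> Tokyo. Frank is in Tokyo.
After move 7: Tokyo -> Oslo. Frank is in Oslo.
After move 8: Oslo -> Cairo. Frank is in Cairo.
After move 9: Cairo -> Tokyo. Frank is in Tokyo.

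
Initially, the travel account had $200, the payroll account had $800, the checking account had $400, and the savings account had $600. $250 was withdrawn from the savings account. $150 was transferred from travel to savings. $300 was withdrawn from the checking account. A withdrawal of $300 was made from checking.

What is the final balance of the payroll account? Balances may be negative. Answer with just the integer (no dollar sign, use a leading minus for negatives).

Answer: 800

Derivation:
Tracking account balances step by step:
Start: travel=200, payroll=800, checking=400, savings=600
Event 1 (withdraw 250 from savings): savings: 600 - 250 = 350. Balances: travel=200, payroll=800, checking=400, savings=350
Event 2 (transfer 150 travel -> savings): travel: 200 - 150 = 50, savings: 350 + 150 = 500. Balances: travel=50, payroll=800, checking=400, savings=500
Event 3 (withdraw 300 from checking): checking: 400 - 300 = 100. Balances: travel=50, payroll=800, checking=100, savings=500
Event 4 (withdraw 300 from checking): checking: 100 - 300 = -200. Balances: travel=50, payroll=800, checking=-200, savings=500

Final balance of payroll: 800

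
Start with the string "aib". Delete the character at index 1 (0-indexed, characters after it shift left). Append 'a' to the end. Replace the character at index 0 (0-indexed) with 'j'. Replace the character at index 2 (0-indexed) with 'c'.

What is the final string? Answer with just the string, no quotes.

Applying each edit step by step:
Start: "aib"
Op 1 (delete idx 1 = 'i'): "aib" -> "ab"
Op 2 (append 'a'): "ab" -> "aba"
Op 3 (replace idx 0: 'a' -> 'j'): "aba" -> "jba"
Op 4 (replace idx 2: 'a' -> 'c'): "jba" -> "jbc"

Answer: jbc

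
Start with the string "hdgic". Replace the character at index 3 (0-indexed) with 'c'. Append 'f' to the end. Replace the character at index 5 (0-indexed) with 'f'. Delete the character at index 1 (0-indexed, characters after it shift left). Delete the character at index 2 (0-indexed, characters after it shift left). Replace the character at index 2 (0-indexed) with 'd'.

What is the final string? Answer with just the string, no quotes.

Applying each edit step by step:
Start: "hdgic"
Op 1 (replace idx 3: 'i' -> 'c'): "hdgic" -> "hdgcc"
Op 2 (append 'f'): "hdgcc" -> "hdgccf"
Op 3 (replace idx 5: 'f' -> 'f'): "hdgccf" -> "hdgccf"
Op 4 (delete idx 1 = 'd'): "hdgccf" -> "hgccf"
Op 5 (delete idx 2 = 'c'): "hgccf" -> "hgcf"
Op 6 (replace idx 2: 'c' -> 'd'): "hgcf" -> "hgdf"

Answer: hgdf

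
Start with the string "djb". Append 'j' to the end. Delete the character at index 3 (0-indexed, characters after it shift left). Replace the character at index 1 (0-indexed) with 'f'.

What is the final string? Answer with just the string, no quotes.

Answer: dfb

Derivation:
Applying each edit step by step:
Start: "djb"
Op 1 (append 'j'): "djb" -> "djbj"
Op 2 (delete idx 3 = 'j'): "djbj" -> "djb"
Op 3 (replace idx 1: 'j' -> 'f'): "djb" -> "dfb"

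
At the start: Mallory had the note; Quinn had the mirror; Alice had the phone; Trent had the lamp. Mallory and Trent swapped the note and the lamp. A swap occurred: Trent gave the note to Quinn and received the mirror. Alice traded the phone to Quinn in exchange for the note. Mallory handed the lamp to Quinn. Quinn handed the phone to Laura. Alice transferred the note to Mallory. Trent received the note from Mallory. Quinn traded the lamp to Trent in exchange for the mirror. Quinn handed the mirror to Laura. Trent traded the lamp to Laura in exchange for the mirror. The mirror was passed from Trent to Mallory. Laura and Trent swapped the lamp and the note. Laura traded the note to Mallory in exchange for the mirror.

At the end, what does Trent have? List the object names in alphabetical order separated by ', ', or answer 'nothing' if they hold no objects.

Answer: lamp

Derivation:
Tracking all object holders:
Start: note:Mallory, mirror:Quinn, phone:Alice, lamp:Trent
Event 1 (swap note<->lamp: now note:Trent, lamp:Mallory). State: note:Trent, mirror:Quinn, phone:Alice, lamp:Mallory
Event 2 (swap note<->mirror: now note:Quinn, mirror:Trent). State: note:Quinn, mirror:Trent, phone:Alice, lamp:Mallory
Event 3 (swap phone<->note: now phone:Quinn, note:Alice). State: note:Alice, mirror:Trent, phone:Quinn, lamp:Mallory
Event 4 (give lamp: Mallory -> Quinn). State: note:Alice, mirror:Trent, phone:Quinn, lamp:Quinn
Event 5 (give phone: Quinn -> Laura). State: note:Alice, mirror:Trent, phone:Laura, lamp:Quinn
Event 6 (give note: Alice -> Mallory). State: note:Mallory, mirror:Trent, phone:Laura, lamp:Quinn
Event 7 (give note: Mallory -> Trent). State: note:Trent, mirror:Trent, phone:Laura, lamp:Quinn
Event 8 (swap lamp<->mirror: now lamp:Trent, mirror:Quinn). State: note:Trent, mirror:Quinn, phone:Laura, lamp:Trent
Event 9 (give mirror: Quinn -> Laura). State: note:Trent, mirror:Laura, phone:Laura, lamp:Trent
Event 10 (swap lamp<->mirror: now lamp:Laura, mirror:Trent). State: note:Trent, mirror:Trent, phone:Laura, lamp:Laura
Event 11 (give mirror: Trent -> Mallory). State: note:Trent, mirror:Mallory, phone:Laura, lamp:Laura
Event 12 (swap lamp<->note: now lamp:Trent, note:Laura). State: note:Laura, mirror:Mallory, phone:Laura, lamp:Trent
Event 13 (swap note<->mirror: now note:Mallory, mirror:Laura). State: note:Mallory, mirror:Laura, phone:Laura, lamp:Trent

Final state: note:Mallory, mirror:Laura, phone:Laura, lamp:Trent
Trent holds: lamp.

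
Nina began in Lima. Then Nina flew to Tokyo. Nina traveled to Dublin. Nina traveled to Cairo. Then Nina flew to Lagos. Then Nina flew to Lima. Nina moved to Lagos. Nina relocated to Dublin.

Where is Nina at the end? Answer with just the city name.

Tracking Nina's location:
Start: Nina is in Lima.
After move 1: Lima -> Tokyo. Nina is in Tokyo.
After move 2: Tokyo -> Dublin. Nina is in Dublin.
After move 3: Dublin -> Cairo. Nina is in Cairo.
After move 4: Cairo -> Lagos. Nina is in Lagos.
After move 5: Lagos -> Lima. Nina is in Lima.
After move 6: Lima -> Lagos. Nina is in Lagos.
After move 7: Lagos -> Dublin. Nina is in Dublin.

Answer: Dublin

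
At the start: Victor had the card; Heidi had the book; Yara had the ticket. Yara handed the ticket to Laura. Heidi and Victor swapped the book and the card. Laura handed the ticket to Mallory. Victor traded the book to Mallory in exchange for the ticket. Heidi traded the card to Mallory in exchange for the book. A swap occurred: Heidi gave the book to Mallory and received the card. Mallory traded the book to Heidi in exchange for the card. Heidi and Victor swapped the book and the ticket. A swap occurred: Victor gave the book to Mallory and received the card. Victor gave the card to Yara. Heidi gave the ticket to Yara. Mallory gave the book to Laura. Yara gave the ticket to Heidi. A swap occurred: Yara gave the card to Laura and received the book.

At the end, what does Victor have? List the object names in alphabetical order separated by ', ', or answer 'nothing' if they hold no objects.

Answer: nothing

Derivation:
Tracking all object holders:
Start: card:Victor, book:Heidi, ticket:Yara
Event 1 (give ticket: Yara -> Laura). State: card:Victor, book:Heidi, ticket:Laura
Event 2 (swap book<->card: now book:Victor, card:Heidi). State: card:Heidi, book:Victor, ticket:Laura
Event 3 (give ticket: Laura -> Mallory). State: card:Heidi, book:Victor, ticket:Mallory
Event 4 (swap book<->ticket: now book:Mallory, ticket:Victor). State: card:Heidi, book:Mallory, ticket:Victor
Event 5 (swap card<->book: now card:Mallory, book:Heidi). State: card:Mallory, book:Heidi, ticket:Victor
Event 6 (swap book<->card: now book:Mallory, card:Heidi). State: card:Heidi, book:Mallory, ticket:Victor
Event 7 (swap book<->card: now book:Heidi, card:Mallory). State: card:Mallory, book:Heidi, ticket:Victor
Event 8 (swap book<->ticket: now book:Victor, ticket:Heidi). State: card:Mallory, book:Victor, ticket:Heidi
Event 9 (swap book<->card: now book:Mallory, card:Victor). State: card:Victor, book:Mallory, ticket:Heidi
Event 10 (give card: Victor -> Yara). State: card:Yara, book:Mallory, ticket:Heidi
Event 11 (give ticket: Heidi -> Yara). State: card:Yara, book:Mallory, ticket:Yara
Event 12 (give book: Mallory -> Laura). State: card:Yara, book:Laura, ticket:Yara
Event 13 (give ticket: Yara -> Heidi). State: card:Yara, book:Laura, ticket:Heidi
Event 14 (swap card<->book: now card:Laura, book:Yara). State: card:Laura, book:Yara, ticket:Heidi

Final state: card:Laura, book:Yara, ticket:Heidi
Victor holds: (nothing).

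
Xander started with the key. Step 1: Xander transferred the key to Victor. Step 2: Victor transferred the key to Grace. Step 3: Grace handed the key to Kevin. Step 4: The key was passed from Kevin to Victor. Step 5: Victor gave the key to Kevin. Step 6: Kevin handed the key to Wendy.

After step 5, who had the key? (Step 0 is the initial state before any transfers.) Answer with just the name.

Tracking the key holder through step 5:
After step 0 (start): Xander
After step 1: Victor
After step 2: Grace
After step 3: Kevin
After step 4: Victor
After step 5: Kevin

At step 5, the holder is Kevin.

Answer: Kevin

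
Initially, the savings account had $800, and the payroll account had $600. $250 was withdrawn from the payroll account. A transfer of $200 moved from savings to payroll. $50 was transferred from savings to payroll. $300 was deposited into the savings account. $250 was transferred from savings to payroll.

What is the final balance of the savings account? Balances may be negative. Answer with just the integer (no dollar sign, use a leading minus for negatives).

Tracking account balances step by step:
Start: savings=800, payroll=600
Event 1 (withdraw 250 from payroll): payroll: 600 - 250 = 350. Balances: savings=800, payroll=350
Event 2 (transfer 200 savings -> payroll): savings: 800 - 200 = 600, payroll: 350 + 200 = 550. Balances: savings=600, payroll=550
Event 3 (transfer 50 savings -> payroll): savings: 600 - 50 = 550, payroll: 550 + 50 = 600. Balances: savings=550, payroll=600
Event 4 (deposit 300 to savings): savings: 550 + 300 = 850. Balances: savings=850, payroll=600
Event 5 (transfer 250 savings -> payroll): savings: 850 - 250 = 600, payroll: 600 + 250 = 850. Balances: savings=600, payroll=850

Final balance of savings: 600

Answer: 600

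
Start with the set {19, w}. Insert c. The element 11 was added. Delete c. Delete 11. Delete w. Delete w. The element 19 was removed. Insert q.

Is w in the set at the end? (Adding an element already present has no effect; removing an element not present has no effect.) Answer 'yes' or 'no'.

Answer: no

Derivation:
Tracking the set through each operation:
Start: {19, w}
Event 1 (add c): added. Set: {19, c, w}
Event 2 (add 11): added. Set: {11, 19, c, w}
Event 3 (remove c): removed. Set: {11, 19, w}
Event 4 (remove 11): removed. Set: {19, w}
Event 5 (remove w): removed. Set: {19}
Event 6 (remove w): not present, no change. Set: {19}
Event 7 (remove 19): removed. Set: {}
Event 8 (add q): added. Set: {q}

Final set: {q} (size 1)
w is NOT in the final set.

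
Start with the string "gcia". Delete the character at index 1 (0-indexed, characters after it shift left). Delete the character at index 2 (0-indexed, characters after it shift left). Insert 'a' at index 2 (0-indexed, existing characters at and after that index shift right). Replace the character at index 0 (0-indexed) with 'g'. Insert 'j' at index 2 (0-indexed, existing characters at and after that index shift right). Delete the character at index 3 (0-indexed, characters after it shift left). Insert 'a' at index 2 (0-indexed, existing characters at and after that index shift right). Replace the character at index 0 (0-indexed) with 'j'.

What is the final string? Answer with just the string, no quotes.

Answer: jiaj

Derivation:
Applying each edit step by step:
Start: "gcia"
Op 1 (delete idx 1 = 'c'): "gcia" -> "gia"
Op 2 (delete idx 2 = 'a'): "gia" -> "gi"
Op 3 (insert 'a' at idx 2): "gi" -> "gia"
Op 4 (replace idx 0: 'g' -> 'g'): "gia" -> "gia"
Op 5 (insert 'j' at idx 2): "gia" -> "gija"
Op 6 (delete idx 3 = 'a'): "gija" -> "gij"
Op 7 (insert 'a' at idx 2): "gij" -> "giaj"
Op 8 (replace idx 0: 'g' -> 'j'): "giaj" -> "jiaj"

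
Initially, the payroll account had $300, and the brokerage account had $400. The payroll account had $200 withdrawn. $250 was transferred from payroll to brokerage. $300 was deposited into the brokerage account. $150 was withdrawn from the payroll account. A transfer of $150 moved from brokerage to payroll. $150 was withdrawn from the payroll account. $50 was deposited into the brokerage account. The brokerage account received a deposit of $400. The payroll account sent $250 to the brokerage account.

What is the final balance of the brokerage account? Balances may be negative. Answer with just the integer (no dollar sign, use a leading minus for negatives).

Tracking account balances step by step:
Start: payroll=300, brokerage=400
Event 1 (withdraw 200 from payroll): payroll: 300 - 200 = 100. Balances: payroll=100, brokerage=400
Event 2 (transfer 250 payroll -> brokerage): payroll: 100 - 250 = -150, brokerage: 400 + 250 = 650. Balances: payroll=-150, brokerage=650
Event 3 (deposit 300 to brokerage): brokerage: 650 + 300 = 950. Balances: payroll=-150, brokerage=950
Event 4 (withdraw 150 from payroll): payroll: -150 - 150 = -300. Balances: payroll=-300, brokerage=950
Event 5 (transfer 150 brokerage -> payroll): brokerage: 950 - 150 = 800, payroll: -300 + 150 = -150. Balances: payroll=-150, brokerage=800
Event 6 (withdraw 150 from payroll): payroll: -150 - 150 = -300. Balances: payroll=-300, brokerage=800
Event 7 (deposit 50 to brokerage): brokerage: 800 + 50 = 850. Balances: payroll=-300, brokerage=850
Event 8 (deposit 400 to brokerage): brokerage: 850 + 400 = 1250. Balances: payroll=-300, brokerage=1250
Event 9 (transfer 250 payroll -> brokerage): payroll: -300 - 250 = -550, brokerage: 1250 + 250 = 1500. Balances: payroll=-550, brokerage=1500

Final balance of brokerage: 1500

Answer: 1500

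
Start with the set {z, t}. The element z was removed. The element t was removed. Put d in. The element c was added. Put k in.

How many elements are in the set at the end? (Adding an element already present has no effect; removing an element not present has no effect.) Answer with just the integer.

Tracking the set through each operation:
Start: {t, z}
Event 1 (remove z): removed. Set: {t}
Event 2 (remove t): removed. Set: {}
Event 3 (add d): added. Set: {d}
Event 4 (add c): added. Set: {c, d}
Event 5 (add k): added. Set: {c, d, k}

Final set: {c, d, k} (size 3)

Answer: 3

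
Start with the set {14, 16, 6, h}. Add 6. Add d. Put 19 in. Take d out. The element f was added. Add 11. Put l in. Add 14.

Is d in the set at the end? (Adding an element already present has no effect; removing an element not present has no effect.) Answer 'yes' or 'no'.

Answer: no

Derivation:
Tracking the set through each operation:
Start: {14, 16, 6, h}
Event 1 (add 6): already present, no change. Set: {14, 16, 6, h}
Event 2 (add d): added. Set: {14, 16, 6, d, h}
Event 3 (add 19): added. Set: {14, 16, 19, 6, d, h}
Event 4 (remove d): removed. Set: {14, 16, 19, 6, h}
Event 5 (add f): added. Set: {14, 16, 19, 6, f, h}
Event 6 (add 11): added. Set: {11, 14, 16, 19, 6, f, h}
Event 7 (add l): added. Set: {11, 14, 16, 19, 6, f, h, l}
Event 8 (add 14): already present, no change. Set: {11, 14, 16, 19, 6, f, h, l}

Final set: {11, 14, 16, 19, 6, f, h, l} (size 8)
d is NOT in the final set.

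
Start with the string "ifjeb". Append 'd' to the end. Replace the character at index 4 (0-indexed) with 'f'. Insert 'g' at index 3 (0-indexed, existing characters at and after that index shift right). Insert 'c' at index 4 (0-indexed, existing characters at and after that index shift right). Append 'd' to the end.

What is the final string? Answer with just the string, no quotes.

Answer: ifjgcefdd

Derivation:
Applying each edit step by step:
Start: "ifjeb"
Op 1 (append 'd'): "ifjeb" -> "ifjebd"
Op 2 (replace idx 4: 'b' -> 'f'): "ifjebd" -> "ifjefd"
Op 3 (insert 'g' at idx 3): "ifjefd" -> "ifjgefd"
Op 4 (insert 'c' at idx 4): "ifjgefd" -> "ifjgcefd"
Op 5 (append 'd'): "ifjgcefd" -> "ifjgcefdd"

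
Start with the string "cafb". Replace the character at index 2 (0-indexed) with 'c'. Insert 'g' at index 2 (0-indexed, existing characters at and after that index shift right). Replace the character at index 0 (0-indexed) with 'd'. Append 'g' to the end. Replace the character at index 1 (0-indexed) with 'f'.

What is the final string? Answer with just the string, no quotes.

Applying each edit step by step:
Start: "cafb"
Op 1 (replace idx 2: 'f' -> 'c'): "cafb" -> "cacb"
Op 2 (insert 'g' at idx 2): "cacb" -> "cagcb"
Op 3 (replace idx 0: 'c' -> 'd'): "cagcb" -> "dagcb"
Op 4 (append 'g'): "dagcb" -> "dagcbg"
Op 5 (replace idx 1: 'a' -> 'f'): "dagcbg" -> "dfgcbg"

Answer: dfgcbg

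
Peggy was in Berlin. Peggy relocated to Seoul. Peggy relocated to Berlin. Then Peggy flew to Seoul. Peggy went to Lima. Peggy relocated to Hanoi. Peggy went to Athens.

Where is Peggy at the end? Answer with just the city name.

Answer: Athens

Derivation:
Tracking Peggy's location:
Start: Peggy is in Berlin.
After move 1: Berlin -> Seoul. Peggy is in Seoul.
After move 2: Seoul -> Berlin. Peggy is in Berlin.
After move 3: Berlin -> Seoul. Peggy is in Seoul.
After move 4: Seoul -> Lima. Peggy is in Lima.
After move 5: Lima -> Hanoi. Peggy is in Hanoi.
After move 6: Hanoi -> Athens. Peggy is in Athens.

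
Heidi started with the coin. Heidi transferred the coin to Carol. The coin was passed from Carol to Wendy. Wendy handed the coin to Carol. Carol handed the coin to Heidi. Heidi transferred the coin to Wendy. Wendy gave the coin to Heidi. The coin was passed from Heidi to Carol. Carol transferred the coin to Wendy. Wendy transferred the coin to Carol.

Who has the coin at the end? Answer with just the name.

Tracking the coin through each event:
Start: Heidi has the coin.
After event 1: Carol has the coin.
After event 2: Wendy has the coin.
After event 3: Carol has the coin.
After event 4: Heidi has the coin.
After event 5: Wendy has the coin.
After event 6: Heidi has the coin.
After event 7: Carol has the coin.
After event 8: Wendy has the coin.
After event 9: Carol has the coin.

Answer: Carol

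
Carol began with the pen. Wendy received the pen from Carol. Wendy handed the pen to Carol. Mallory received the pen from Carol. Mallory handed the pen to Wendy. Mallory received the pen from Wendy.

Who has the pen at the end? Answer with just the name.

Answer: Mallory

Derivation:
Tracking the pen through each event:
Start: Carol has the pen.
After event 1: Wendy has the pen.
After event 2: Carol has the pen.
After event 3: Mallory has the pen.
After event 4: Wendy has the pen.
After event 5: Mallory has the pen.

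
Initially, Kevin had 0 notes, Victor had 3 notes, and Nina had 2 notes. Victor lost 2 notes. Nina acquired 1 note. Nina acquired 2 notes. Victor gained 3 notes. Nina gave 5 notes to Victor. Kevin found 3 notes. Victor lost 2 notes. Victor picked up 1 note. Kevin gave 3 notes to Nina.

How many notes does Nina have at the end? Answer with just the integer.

Answer: 3

Derivation:
Tracking counts step by step:
Start: Kevin=0, Victor=3, Nina=2
Event 1 (Victor -2): Victor: 3 -> 1. State: Kevin=0, Victor=1, Nina=2
Event 2 (Nina +1): Nina: 2 -> 3. State: Kevin=0, Victor=1, Nina=3
Event 3 (Nina +2): Nina: 3 -> 5. State: Kevin=0, Victor=1, Nina=5
Event 4 (Victor +3): Victor: 1 -> 4. State: Kevin=0, Victor=4, Nina=5
Event 5 (Nina -> Victor, 5): Nina: 5 -> 0, Victor: 4 -> 9. State: Kevin=0, Victor=9, Nina=0
Event 6 (Kevin +3): Kevin: 0 -> 3. State: Kevin=3, Victor=9, Nina=0
Event 7 (Victor -2): Victor: 9 -> 7. State: Kevin=3, Victor=7, Nina=0
Event 8 (Victor +1): Victor: 7 -> 8. State: Kevin=3, Victor=8, Nina=0
Event 9 (Kevin -> Nina, 3): Kevin: 3 -> 0, Nina: 0 -> 3. State: Kevin=0, Victor=8, Nina=3

Nina's final count: 3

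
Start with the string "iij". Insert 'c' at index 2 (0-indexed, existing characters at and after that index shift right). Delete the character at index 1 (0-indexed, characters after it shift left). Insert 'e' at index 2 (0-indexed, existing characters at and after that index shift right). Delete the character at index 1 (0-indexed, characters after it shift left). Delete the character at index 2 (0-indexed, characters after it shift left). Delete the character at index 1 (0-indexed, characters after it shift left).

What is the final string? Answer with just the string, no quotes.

Answer: i

Derivation:
Applying each edit step by step:
Start: "iij"
Op 1 (insert 'c' at idx 2): "iij" -> "iicj"
Op 2 (delete idx 1 = 'i'): "iicj" -> "icj"
Op 3 (insert 'e' at idx 2): "icj" -> "icej"
Op 4 (delete idx 1 = 'c'): "icej" -> "iej"
Op 5 (delete idx 2 = 'j'): "iej" -> "ie"
Op 6 (delete idx 1 = 'e'): "ie" -> "i"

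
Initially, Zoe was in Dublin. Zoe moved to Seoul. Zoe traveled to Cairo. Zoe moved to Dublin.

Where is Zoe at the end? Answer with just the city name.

Tracking Zoe's location:
Start: Zoe is in Dublin.
After move 1: Dublin -> Seoul. Zoe is in Seoul.
After move 2: Seoul -> Cairo. Zoe is in Cairo.
After move 3: Cairo -> Dublin. Zoe is in Dublin.

Answer: Dublin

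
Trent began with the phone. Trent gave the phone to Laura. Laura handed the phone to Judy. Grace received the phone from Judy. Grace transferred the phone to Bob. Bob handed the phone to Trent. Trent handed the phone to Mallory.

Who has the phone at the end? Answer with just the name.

Answer: Mallory

Derivation:
Tracking the phone through each event:
Start: Trent has the phone.
After event 1: Laura has the phone.
After event 2: Judy has the phone.
After event 3: Grace has the phone.
After event 4: Bob has the phone.
After event 5: Trent has the phone.
After event 6: Mallory has the phone.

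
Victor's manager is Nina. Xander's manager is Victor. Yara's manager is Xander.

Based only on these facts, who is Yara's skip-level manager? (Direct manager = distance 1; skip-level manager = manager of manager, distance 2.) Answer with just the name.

Answer: Victor

Derivation:
Reconstructing the manager chain from the given facts:
  Nina -> Victor -> Xander -> Yara
(each arrow means 'manager of the next')
Positions in the chain (0 = top):
  position of Nina: 0
  position of Victor: 1
  position of Xander: 2
  position of Yara: 3

Yara is at position 3; the skip-level manager is 2 steps up the chain, i.e. position 1: Victor.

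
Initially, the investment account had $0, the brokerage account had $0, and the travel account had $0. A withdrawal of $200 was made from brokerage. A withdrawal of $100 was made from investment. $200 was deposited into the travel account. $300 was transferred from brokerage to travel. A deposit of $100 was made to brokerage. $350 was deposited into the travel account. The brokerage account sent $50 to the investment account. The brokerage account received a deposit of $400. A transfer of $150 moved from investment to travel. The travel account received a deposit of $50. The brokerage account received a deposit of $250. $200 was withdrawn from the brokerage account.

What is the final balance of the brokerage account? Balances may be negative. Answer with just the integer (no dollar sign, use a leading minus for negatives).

Answer: 0

Derivation:
Tracking account balances step by step:
Start: investment=0, brokerage=0, travel=0
Event 1 (withdraw 200 from brokerage): brokerage: 0 - 200 = -200. Balances: investment=0, brokerage=-200, travel=0
Event 2 (withdraw 100 from investment): investment: 0 - 100 = -100. Balances: investment=-100, brokerage=-200, travel=0
Event 3 (deposit 200 to travel): travel: 0 + 200 = 200. Balances: investment=-100, brokerage=-200, travel=200
Event 4 (transfer 300 brokerage -> travel): brokerage: -200 - 300 = -500, travel: 200 + 300 = 500. Balances: investment=-100, brokerage=-500, travel=500
Event 5 (deposit 100 to brokerage): brokerage: -500 + 100 = -400. Balances: investment=-100, brokerage=-400, travel=500
Event 6 (deposit 350 to travel): travel: 500 + 350 = 850. Balances: investment=-100, brokerage=-400, travel=850
Event 7 (transfer 50 brokerage -> investment): brokerage: -400 - 50 = -450, investment: -100 + 50 = -50. Balances: investment=-50, brokerage=-450, travel=850
Event 8 (deposit 400 to brokerage): brokerage: -450 + 400 = -50. Balances: investment=-50, brokerage=-50, travel=850
Event 9 (transfer 150 investment -> travel): investment: -50 - 150 = -200, travel: 850 + 150 = 1000. Balances: investment=-200, brokerage=-50, travel=1000
Event 10 (deposit 50 to travel): travel: 1000 + 50 = 1050. Balances: investment=-200, brokerage=-50, travel=1050
Event 11 (deposit 250 to brokerage): brokerage: -50 + 250 = 200. Balances: investment=-200, brokerage=200, travel=1050
Event 12 (withdraw 200 from brokerage): brokerage: 200 - 200 = 0. Balances: investment=-200, brokerage=0, travel=1050

Final balance of brokerage: 0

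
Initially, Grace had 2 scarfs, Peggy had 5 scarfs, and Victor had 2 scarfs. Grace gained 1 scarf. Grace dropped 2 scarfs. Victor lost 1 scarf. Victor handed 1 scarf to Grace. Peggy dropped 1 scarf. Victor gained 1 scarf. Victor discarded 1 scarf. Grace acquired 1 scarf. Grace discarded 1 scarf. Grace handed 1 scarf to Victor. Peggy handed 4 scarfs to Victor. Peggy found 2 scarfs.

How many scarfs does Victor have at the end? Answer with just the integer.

Tracking counts step by step:
Start: Grace=2, Peggy=5, Victor=2
Event 1 (Grace +1): Grace: 2 -> 3. State: Grace=3, Peggy=5, Victor=2
Event 2 (Grace -2): Grace: 3 -> 1. State: Grace=1, Peggy=5, Victor=2
Event 3 (Victor -1): Victor: 2 -> 1. State: Grace=1, Peggy=5, Victor=1
Event 4 (Victor -> Grace, 1): Victor: 1 -> 0, Grace: 1 -> 2. State: Grace=2, Peggy=5, Victor=0
Event 5 (Peggy -1): Peggy: 5 -> 4. State: Grace=2, Peggy=4, Victor=0
Event 6 (Victor +1): Victor: 0 -> 1. State: Grace=2, Peggy=4, Victor=1
Event 7 (Victor -1): Victor: 1 -> 0. State: Grace=2, Peggy=4, Victor=0
Event 8 (Grace +1): Grace: 2 -> 3. State: Grace=3, Peggy=4, Victor=0
Event 9 (Grace -1): Grace: 3 -> 2. State: Grace=2, Peggy=4, Victor=0
Event 10 (Grace -> Victor, 1): Grace: 2 -> 1, Victor: 0 -> 1. State: Grace=1, Peggy=4, Victor=1
Event 11 (Peggy -> Victor, 4): Peggy: 4 -> 0, Victor: 1 -> 5. State: Grace=1, Peggy=0, Victor=5
Event 12 (Peggy +2): Peggy: 0 -> 2. State: Grace=1, Peggy=2, Victor=5

Victor's final count: 5

Answer: 5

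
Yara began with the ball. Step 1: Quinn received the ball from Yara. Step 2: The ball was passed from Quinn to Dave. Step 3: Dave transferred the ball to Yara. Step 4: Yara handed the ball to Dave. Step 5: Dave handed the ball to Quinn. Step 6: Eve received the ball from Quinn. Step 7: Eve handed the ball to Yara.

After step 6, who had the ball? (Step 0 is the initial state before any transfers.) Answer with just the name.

Answer: Eve

Derivation:
Tracking the ball holder through step 6:
After step 0 (start): Yara
After step 1: Quinn
After step 2: Dave
After step 3: Yara
After step 4: Dave
After step 5: Quinn
After step 6: Eve

At step 6, the holder is Eve.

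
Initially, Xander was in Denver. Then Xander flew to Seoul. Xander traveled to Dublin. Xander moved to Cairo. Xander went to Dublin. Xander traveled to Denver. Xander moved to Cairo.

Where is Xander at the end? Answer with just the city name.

Tracking Xander's location:
Start: Xander is in Denver.
After move 1: Denver -> Seoul. Xander is in Seoul.
After move 2: Seoul -> Dublin. Xander is in Dublin.
After move 3: Dublin -> Cairo. Xander is in Cairo.
After move 4: Cairo -> Dublin. Xander is in Dublin.
After move 5: Dublin -> Denver. Xander is in Denver.
After move 6: Denver -> Cairo. Xander is in Cairo.

Answer: Cairo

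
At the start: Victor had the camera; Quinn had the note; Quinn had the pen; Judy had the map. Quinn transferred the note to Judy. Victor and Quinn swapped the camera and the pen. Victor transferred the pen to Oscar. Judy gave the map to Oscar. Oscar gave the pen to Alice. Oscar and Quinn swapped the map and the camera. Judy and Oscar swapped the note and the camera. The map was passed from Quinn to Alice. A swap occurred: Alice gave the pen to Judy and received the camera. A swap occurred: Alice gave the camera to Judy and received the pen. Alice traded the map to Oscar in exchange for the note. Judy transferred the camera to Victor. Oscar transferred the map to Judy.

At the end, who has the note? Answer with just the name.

Tracking all object holders:
Start: camera:Victor, note:Quinn, pen:Quinn, map:Judy
Event 1 (give note: Quinn -> Judy). State: camera:Victor, note:Judy, pen:Quinn, map:Judy
Event 2 (swap camera<->pen: now camera:Quinn, pen:Victor). State: camera:Quinn, note:Judy, pen:Victor, map:Judy
Event 3 (give pen: Victor -> Oscar). State: camera:Quinn, note:Judy, pen:Oscar, map:Judy
Event 4 (give map: Judy -> Oscar). State: camera:Quinn, note:Judy, pen:Oscar, map:Oscar
Event 5 (give pen: Oscar -> Alice). State: camera:Quinn, note:Judy, pen:Alice, map:Oscar
Event 6 (swap map<->camera: now map:Quinn, camera:Oscar). State: camera:Oscar, note:Judy, pen:Alice, map:Quinn
Event 7 (swap note<->camera: now note:Oscar, camera:Judy). State: camera:Judy, note:Oscar, pen:Alice, map:Quinn
Event 8 (give map: Quinn -> Alice). State: camera:Judy, note:Oscar, pen:Alice, map:Alice
Event 9 (swap pen<->camera: now pen:Judy, camera:Alice). State: camera:Alice, note:Oscar, pen:Judy, map:Alice
Event 10 (swap camera<->pen: now camera:Judy, pen:Alice). State: camera:Judy, note:Oscar, pen:Alice, map:Alice
Event 11 (swap map<->note: now map:Oscar, note:Alice). State: camera:Judy, note:Alice, pen:Alice, map:Oscar
Event 12 (give camera: Judy -> Victor). State: camera:Victor, note:Alice, pen:Alice, map:Oscar
Event 13 (give map: Oscar -> Judy). State: camera:Victor, note:Alice, pen:Alice, map:Judy

Final state: camera:Victor, note:Alice, pen:Alice, map:Judy
The note is held by Alice.

Answer: Alice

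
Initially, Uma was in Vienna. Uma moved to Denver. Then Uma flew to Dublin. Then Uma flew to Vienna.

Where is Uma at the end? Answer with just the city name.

Answer: Vienna

Derivation:
Tracking Uma's location:
Start: Uma is in Vienna.
After move 1: Vienna -> Denver. Uma is in Denver.
After move 2: Denver -> Dublin. Uma is in Dublin.
After move 3: Dublin -> Vienna. Uma is in Vienna.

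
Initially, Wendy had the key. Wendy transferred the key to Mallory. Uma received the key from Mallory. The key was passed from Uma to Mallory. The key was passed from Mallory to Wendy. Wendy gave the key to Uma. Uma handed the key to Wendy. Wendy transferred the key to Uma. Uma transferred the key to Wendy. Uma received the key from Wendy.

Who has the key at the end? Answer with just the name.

Answer: Uma

Derivation:
Tracking the key through each event:
Start: Wendy has the key.
After event 1: Mallory has the key.
After event 2: Uma has the key.
After event 3: Mallory has the key.
After event 4: Wendy has the key.
After event 5: Uma has the key.
After event 6: Wendy has the key.
After event 7: Uma has the key.
After event 8: Wendy has the key.
After event 9: Uma has the key.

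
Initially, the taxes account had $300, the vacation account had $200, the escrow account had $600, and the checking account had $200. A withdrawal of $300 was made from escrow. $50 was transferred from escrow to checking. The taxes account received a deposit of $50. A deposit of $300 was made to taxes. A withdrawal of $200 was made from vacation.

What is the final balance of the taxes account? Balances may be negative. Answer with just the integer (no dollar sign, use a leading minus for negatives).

Tracking account balances step by step:
Start: taxes=300, vacation=200, escrow=600, checking=200
Event 1 (withdraw 300 from escrow): escrow: 600 - 300 = 300. Balances: taxes=300, vacation=200, escrow=300, checking=200
Event 2 (transfer 50 escrow -> checking): escrow: 300 - 50 = 250, checking: 200 + 50 = 250. Balances: taxes=300, vacation=200, escrow=250, checking=250
Event 3 (deposit 50 to taxes): taxes: 300 + 50 = 350. Balances: taxes=350, vacation=200, escrow=250, checking=250
Event 4 (deposit 300 to taxes): taxes: 350 + 300 = 650. Balances: taxes=650, vacation=200, escrow=250, checking=250
Event 5 (withdraw 200 from vacation): vacation: 200 - 200 = 0. Balances: taxes=650, vacation=0, escrow=250, checking=250

Final balance of taxes: 650

Answer: 650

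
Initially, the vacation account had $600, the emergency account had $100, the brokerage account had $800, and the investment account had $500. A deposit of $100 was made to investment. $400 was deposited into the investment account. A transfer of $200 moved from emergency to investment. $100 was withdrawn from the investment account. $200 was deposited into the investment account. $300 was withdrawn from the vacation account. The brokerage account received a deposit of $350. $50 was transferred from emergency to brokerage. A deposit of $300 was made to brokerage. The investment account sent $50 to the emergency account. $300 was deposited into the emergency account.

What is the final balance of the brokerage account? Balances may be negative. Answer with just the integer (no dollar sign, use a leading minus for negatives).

Tracking account balances step by step:
Start: vacation=600, emergency=100, brokerage=800, investment=500
Event 1 (deposit 100 to investment): investment: 500 + 100 = 600. Balances: vacation=600, emergency=100, brokerage=800, investment=600
Event 2 (deposit 400 to investment): investment: 600 + 400 = 1000. Balances: vacation=600, emergency=100, brokerage=800, investment=1000
Event 3 (transfer 200 emergency -> investment): emergency: 100 - 200 = -100, investment: 1000 + 200 = 1200. Balances: vacation=600, emergency=-100, brokerage=800, investment=1200
Event 4 (withdraw 100 from investment): investment: 1200 - 100 = 1100. Balances: vacation=600, emergency=-100, brokerage=800, investment=1100
Event 5 (deposit 200 to investment): investment: 1100 + 200 = 1300. Balances: vacation=600, emergency=-100, brokerage=800, investment=1300
Event 6 (withdraw 300 from vacation): vacation: 600 - 300 = 300. Balances: vacation=300, emergency=-100, brokerage=800, investment=1300
Event 7 (deposit 350 to brokerage): brokerage: 800 + 350 = 1150. Balances: vacation=300, emergency=-100, brokerage=1150, investment=1300
Event 8 (transfer 50 emergency -> brokerage): emergency: -100 - 50 = -150, brokerage: 1150 + 50 = 1200. Balances: vacation=300, emergency=-150, brokerage=1200, investment=1300
Event 9 (deposit 300 to brokerage): brokerage: 1200 + 300 = 1500. Balances: vacation=300, emergency=-150, brokerage=1500, investment=1300
Event 10 (transfer 50 investment -> emergency): investment: 1300 - 50 = 1250, emergency: -150 + 50 = -100. Balances: vacation=300, emergency=-100, brokerage=1500, investment=1250
Event 11 (deposit 300 to emergency): emergency: -100 + 300 = 200. Balances: vacation=300, emergency=200, brokerage=1500, investment=1250

Final balance of brokerage: 1500

Answer: 1500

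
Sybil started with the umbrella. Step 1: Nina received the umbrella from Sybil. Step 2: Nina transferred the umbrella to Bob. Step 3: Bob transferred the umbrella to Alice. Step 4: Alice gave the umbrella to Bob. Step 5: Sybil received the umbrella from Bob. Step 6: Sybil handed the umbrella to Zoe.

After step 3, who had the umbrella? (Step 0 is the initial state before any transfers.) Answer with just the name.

Answer: Alice

Derivation:
Tracking the umbrella holder through step 3:
After step 0 (start): Sybil
After step 1: Nina
After step 2: Bob
After step 3: Alice

At step 3, the holder is Alice.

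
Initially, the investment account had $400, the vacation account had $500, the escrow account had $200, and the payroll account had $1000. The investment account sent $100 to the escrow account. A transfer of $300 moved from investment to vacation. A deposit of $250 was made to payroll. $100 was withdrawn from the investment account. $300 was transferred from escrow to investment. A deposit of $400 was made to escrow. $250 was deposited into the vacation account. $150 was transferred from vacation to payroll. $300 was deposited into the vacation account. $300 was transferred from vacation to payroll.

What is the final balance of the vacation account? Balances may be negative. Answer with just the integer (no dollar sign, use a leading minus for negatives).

Tracking account balances step by step:
Start: investment=400, vacation=500, escrow=200, payroll=1000
Event 1 (transfer 100 investment -> escrow): investment: 400 - 100 = 300, escrow: 200 + 100 = 300. Balances: investment=300, vacation=500, escrow=300, payroll=1000
Event 2 (transfer 300 investment -> vacation): investment: 300 - 300 = 0, vacation: 500 + 300 = 800. Balances: investment=0, vacation=800, escrow=300, payroll=1000
Event 3 (deposit 250 to payroll): payroll: 1000 + 250 = 1250. Balances: investment=0, vacation=800, escrow=300, payroll=1250
Event 4 (withdraw 100 from investment): investment: 0 - 100 = -100. Balances: investment=-100, vacation=800, escrow=300, payroll=1250
Event 5 (transfer 300 escrow -> investment): escrow: 300 - 300 = 0, investment: -100 + 300 = 200. Balances: investment=200, vacation=800, escrow=0, payroll=1250
Event 6 (deposit 400 to escrow): escrow: 0 + 400 = 400. Balances: investment=200, vacation=800, escrow=400, payroll=1250
Event 7 (deposit 250 to vacation): vacation: 800 + 250 = 1050. Balances: investment=200, vacation=1050, escrow=400, payroll=1250
Event 8 (transfer 150 vacation -> payroll): vacation: 1050 - 150 = 900, payroll: 1250 + 150 = 1400. Balances: investment=200, vacation=900, escrow=400, payroll=1400
Event 9 (deposit 300 to vacation): vacation: 900 + 300 = 1200. Balances: investment=200, vacation=1200, escrow=400, payroll=1400
Event 10 (transfer 300 vacation -> payroll): vacation: 1200 - 300 = 900, payroll: 1400 + 300 = 1700. Balances: investment=200, vacation=900, escrow=400, payroll=1700

Final balance of vacation: 900

Answer: 900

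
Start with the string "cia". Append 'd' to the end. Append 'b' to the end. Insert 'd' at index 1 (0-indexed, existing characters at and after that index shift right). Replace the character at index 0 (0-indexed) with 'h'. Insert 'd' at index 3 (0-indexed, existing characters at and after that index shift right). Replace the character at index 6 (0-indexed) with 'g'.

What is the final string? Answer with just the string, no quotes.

Answer: hdidadg

Derivation:
Applying each edit step by step:
Start: "cia"
Op 1 (append 'd'): "cia" -> "ciad"
Op 2 (append 'b'): "ciad" -> "ciadb"
Op 3 (insert 'd' at idx 1): "ciadb" -> "cdiadb"
Op 4 (replace idx 0: 'c' -> 'h'): "cdiadb" -> "hdiadb"
Op 5 (insert 'd' at idx 3): "hdiadb" -> "hdidadb"
Op 6 (replace idx 6: 'b' -> 'g'): "hdidadb" -> "hdidadg"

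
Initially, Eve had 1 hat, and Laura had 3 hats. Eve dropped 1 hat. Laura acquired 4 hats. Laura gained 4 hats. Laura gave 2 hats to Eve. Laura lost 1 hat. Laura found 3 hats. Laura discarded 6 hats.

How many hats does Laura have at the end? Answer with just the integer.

Answer: 5

Derivation:
Tracking counts step by step:
Start: Eve=1, Laura=3
Event 1 (Eve -1): Eve: 1 -> 0. State: Eve=0, Laura=3
Event 2 (Laura +4): Laura: 3 -> 7. State: Eve=0, Laura=7
Event 3 (Laura +4): Laura: 7 -> 11. State: Eve=0, Laura=11
Event 4 (Laura -> Eve, 2): Laura: 11 -> 9, Eve: 0 -> 2. State: Eve=2, Laura=9
Event 5 (Laura -1): Laura: 9 -> 8. State: Eve=2, Laura=8
Event 6 (Laura +3): Laura: 8 -> 11. State: Eve=2, Laura=11
Event 7 (Laura -6): Laura: 11 -> 5. State: Eve=2, Laura=5

Laura's final count: 5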